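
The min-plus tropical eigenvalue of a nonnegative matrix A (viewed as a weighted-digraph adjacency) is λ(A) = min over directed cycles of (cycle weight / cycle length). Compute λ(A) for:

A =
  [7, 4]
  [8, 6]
λ(A) = 6

Enumerate directed cycles and compute their means (weight / length). Sample:
  cycle 0 → 0: weight = 7, length = 1, mean = 7/1 ≈ 7.000
  cycle 1 → 1: weight = 6, length = 1, mean = 6/1 ≈ 6.000
  cycle 0 → 1 → 0: weight = 12, length = 2, mean = 12/2 ≈ 6.000
  cycle 1 → 0 → 1: weight = 12, length = 2, mean = 12/2 ≈ 6.000
Minimum mean = 6.000, attained e.g. along the cycle 1 → 1 with weight 6 and length 1. So λ(A) = 6/1 = 6.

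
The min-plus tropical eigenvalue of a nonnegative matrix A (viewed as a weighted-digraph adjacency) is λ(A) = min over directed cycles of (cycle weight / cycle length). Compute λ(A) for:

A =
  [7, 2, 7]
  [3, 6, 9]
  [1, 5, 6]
λ(A) = 5/2

Enumerate directed cycles and compute their means (weight / length). Sample:
  cycle 0 → 0: weight = 7, length = 1, mean = 7/1 ≈ 7.000
  cycle 1 → 1: weight = 6, length = 1, mean = 6/1 ≈ 6.000
  cycle 2 → 2: weight = 6, length = 1, mean = 6/1 ≈ 6.000
  cycle 0 → 1 → 0: weight = 5, length = 2, mean = 5/2 ≈ 2.500
  cycle 0 → 2 → 0: weight = 8, length = 2, mean = 8/2 ≈ 4.000
  cycle 1 → 0 → 1: weight = 5, length = 2, mean = 5/2 ≈ 2.500
Minimum mean = 2.500, attained e.g. along the cycle 0 → 1 → 0 with weight 5 and length 2. So λ(A) = 5/2 = 5/2.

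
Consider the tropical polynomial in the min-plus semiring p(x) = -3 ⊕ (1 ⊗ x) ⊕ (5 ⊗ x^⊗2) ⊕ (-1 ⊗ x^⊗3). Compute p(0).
p(0) = -3

A tropical monomial a ⊗ x^⊗i evaluates to a + i · x. Evaluating each term at x = 0:
  Term 0 contributes -3 + 0 · 0 = -3
  Term 1 contributes 1 + 1 · 0 = 1
  Term 2 contributes 5 + 2 · 0 = 5
  Term 3 contributes -1 + 3 · 0 = -1
p(0) = ⊕ of these = min[-3, 1, 5, -1] = -3.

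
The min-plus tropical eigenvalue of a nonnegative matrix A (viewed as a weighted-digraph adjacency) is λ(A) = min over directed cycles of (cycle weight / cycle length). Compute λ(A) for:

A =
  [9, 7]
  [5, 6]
λ(A) = 6

Enumerate directed cycles and compute their means (weight / length). Sample:
  cycle 0 → 0: weight = 9, length = 1, mean = 9/1 ≈ 9.000
  cycle 1 → 1: weight = 6, length = 1, mean = 6/1 ≈ 6.000
  cycle 0 → 1 → 0: weight = 12, length = 2, mean = 12/2 ≈ 6.000
  cycle 1 → 0 → 1: weight = 12, length = 2, mean = 12/2 ≈ 6.000
Minimum mean = 6.000, attained e.g. along the cycle 1 → 1 with weight 6 and length 1. So λ(A) = 6/1 = 6.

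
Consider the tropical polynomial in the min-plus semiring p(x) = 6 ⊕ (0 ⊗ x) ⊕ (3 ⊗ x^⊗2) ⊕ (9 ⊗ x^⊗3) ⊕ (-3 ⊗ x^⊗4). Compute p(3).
p(3) = 3

A tropical monomial a ⊗ x^⊗i evaluates to a + i · x. Evaluating each term at x = 3:
  Term 0 contributes 6 + 0 · 3 = 6
  Term 1 contributes 0 + 1 · 3 = 3
  Term 2 contributes 3 + 2 · 3 = 9
  Term 3 contributes 9 + 3 · 3 = 18
  Term 4 contributes -3 + 4 · 3 = 9
p(3) = ⊕ of these = min[6, 3, 9, 18, 9] = 3.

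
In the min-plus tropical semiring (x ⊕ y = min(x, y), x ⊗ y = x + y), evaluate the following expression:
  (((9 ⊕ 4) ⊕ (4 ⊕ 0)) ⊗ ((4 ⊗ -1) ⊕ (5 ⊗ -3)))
(((9 ⊕ 4) ⊕ (4 ⊕ 0)) ⊗ ((4 ⊗ -1) ⊕ (5 ⊗ -3))) = 2

Expand innermost to outermost. Recall ⊕ takes the minimum of its arguments and ⊗ takes their sum. Working out the expression (((9 ⊕ 4) ⊕ (4 ⊕ 0)) ⊗ ((4 ⊗ -1) ⊕ (5 ⊗ -3))) gives 2.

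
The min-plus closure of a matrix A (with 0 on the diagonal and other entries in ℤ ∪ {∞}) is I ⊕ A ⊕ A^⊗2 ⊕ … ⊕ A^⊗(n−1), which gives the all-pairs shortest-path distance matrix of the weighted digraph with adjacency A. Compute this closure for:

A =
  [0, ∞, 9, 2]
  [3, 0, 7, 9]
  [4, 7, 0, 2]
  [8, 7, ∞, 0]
Closure =
  [0, 9, 9, 2]
  [3, 0, 7, 5]
  [4, 7, 0, 2]
  [8, 7, 14, 0]

This is the Floyd-Warshall all-pairs shortest-path computation. For each intermediate vertex k = 0, 1, …, 3, update dist[i][j] ← min(dist[i][j], dist[i][k] + dist[k][j]). The final matrix gives, for each (i, j), the minimum total weight of any directed path from i to j (possibly empty when i = j).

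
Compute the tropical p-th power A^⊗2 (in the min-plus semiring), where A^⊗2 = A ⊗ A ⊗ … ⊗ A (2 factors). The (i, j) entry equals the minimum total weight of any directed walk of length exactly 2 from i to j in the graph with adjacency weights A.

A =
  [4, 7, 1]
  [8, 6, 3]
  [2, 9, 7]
A^⊗2 =
  [3, 10, 5]
  [5, 12, 9]
  [6, 9, 3]

Each entry (A^⊗2)_ij equals the minimum over all length-2 walks i = v_0 → v_1 → … → v_2 = j of Σ_t A[v_t][v_{t+1}]. For example, for (i, j) = (0, 2) we minimise over 3 possible intermediate vertex sequences; the minimum is 5, attained along the walk 0 → 0 → 2.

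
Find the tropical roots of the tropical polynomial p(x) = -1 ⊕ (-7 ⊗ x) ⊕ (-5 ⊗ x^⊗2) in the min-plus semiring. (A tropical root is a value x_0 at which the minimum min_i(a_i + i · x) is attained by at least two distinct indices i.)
Roots: {-2, 6}

Each tropical root is a break point of the lower envelope of the lines y = a_i + i · x (there are 3 lines, with slopes 0, 1, ..., 2). Only the lines that attain the minimum somewhere contribute to roots; other lines are dominated. Here the surviving (envelope) indices are i = 2, i = 1, i = 0.
Intersections between consecutive envelope lines give the roots: for adjacent envelope indices i < j the intersection is x = (a_i − a_j) / (j − i). Reading off the sorted break points: {-2, 6}.
Verification: at each break x_0, at least two indices attain the minimum of min_i(a_i + i · x_0).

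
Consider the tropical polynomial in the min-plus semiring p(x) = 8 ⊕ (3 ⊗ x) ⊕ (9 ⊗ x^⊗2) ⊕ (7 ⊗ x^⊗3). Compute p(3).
p(3) = 6

A tropical monomial a ⊗ x^⊗i evaluates to a + i · x. Evaluating each term at x = 3:
  Term 0 contributes 8 + 0 · 3 = 8
  Term 1 contributes 3 + 1 · 3 = 6
  Term 2 contributes 9 + 2 · 3 = 15
  Term 3 contributes 7 + 3 · 3 = 16
p(3) = ⊕ of these = min[8, 6, 15, 16] = 6.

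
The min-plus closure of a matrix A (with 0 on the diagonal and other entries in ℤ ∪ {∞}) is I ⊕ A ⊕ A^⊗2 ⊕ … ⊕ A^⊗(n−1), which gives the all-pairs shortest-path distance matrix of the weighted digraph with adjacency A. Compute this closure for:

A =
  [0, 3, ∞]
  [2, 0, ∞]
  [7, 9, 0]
Closure =
  [0, 3, ∞]
  [2, 0, ∞]
  [7, 9, 0]

This is the Floyd-Warshall all-pairs shortest-path computation. For each intermediate vertex k = 0, 1, …, 2, update dist[i][j] ← min(dist[i][j], dist[i][k] + dist[k][j]). The final matrix gives, for each (i, j), the minimum total weight of any directed path from i to j (possibly empty when i = j).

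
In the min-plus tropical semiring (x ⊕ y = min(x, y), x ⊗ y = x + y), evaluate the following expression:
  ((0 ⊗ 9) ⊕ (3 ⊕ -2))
((0 ⊗ 9) ⊕ (3 ⊕ -2)) = -2

Expand innermost to outermost. Recall ⊕ takes the minimum of its arguments and ⊗ takes their sum. Working out the expression ((0 ⊗ 9) ⊕ (3 ⊕ -2)) gives -2.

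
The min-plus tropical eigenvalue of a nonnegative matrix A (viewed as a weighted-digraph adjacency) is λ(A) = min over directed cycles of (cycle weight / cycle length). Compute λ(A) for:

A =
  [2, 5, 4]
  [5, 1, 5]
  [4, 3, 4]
λ(A) = 1

Enumerate directed cycles and compute their means (weight / length). Sample:
  cycle 0 → 0: weight = 2, length = 1, mean = 2/1 ≈ 2.000
  cycle 1 → 1: weight = 1, length = 1, mean = 1/1 ≈ 1.000
  cycle 2 → 2: weight = 4, length = 1, mean = 4/1 ≈ 4.000
  cycle 0 → 1 → 0: weight = 10, length = 2, mean = 10/2 ≈ 5.000
  cycle 0 → 2 → 0: weight = 8, length = 2, mean = 8/2 ≈ 4.000
  cycle 1 → 0 → 1: weight = 10, length = 2, mean = 10/2 ≈ 5.000
Minimum mean = 1.000, attained e.g. along the cycle 1 → 1 with weight 1 and length 1. So λ(A) = 1/1 = 1.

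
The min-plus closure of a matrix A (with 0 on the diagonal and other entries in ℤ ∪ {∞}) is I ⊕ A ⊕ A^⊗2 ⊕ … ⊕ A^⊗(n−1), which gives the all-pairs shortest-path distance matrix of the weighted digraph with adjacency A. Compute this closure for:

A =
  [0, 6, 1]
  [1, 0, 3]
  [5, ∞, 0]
Closure =
  [0, 6, 1]
  [1, 0, 2]
  [5, 11, 0]

This is the Floyd-Warshall all-pairs shortest-path computation. For each intermediate vertex k = 0, 1, …, 2, update dist[i][j] ← min(dist[i][j], dist[i][k] + dist[k][j]). The final matrix gives, for each (i, j), the minimum total weight of any directed path from i to j (possibly empty when i = j).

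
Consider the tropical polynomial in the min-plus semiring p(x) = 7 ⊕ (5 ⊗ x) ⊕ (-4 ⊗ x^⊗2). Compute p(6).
p(6) = 7

A tropical monomial a ⊗ x^⊗i evaluates to a + i · x. Evaluating each term at x = 6:
  Term 0 contributes 7 + 0 · 6 = 7
  Term 1 contributes 5 + 1 · 6 = 11
  Term 2 contributes -4 + 2 · 6 = 8
p(6) = ⊕ of these = min[7, 11, 8] = 7.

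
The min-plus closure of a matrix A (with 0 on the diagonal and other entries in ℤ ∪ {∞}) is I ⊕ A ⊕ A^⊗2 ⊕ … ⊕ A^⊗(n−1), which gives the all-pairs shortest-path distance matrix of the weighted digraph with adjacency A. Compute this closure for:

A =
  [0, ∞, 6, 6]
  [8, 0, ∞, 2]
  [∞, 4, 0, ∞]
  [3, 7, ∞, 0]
Closure =
  [0, 10, 6, 6]
  [5, 0, 11, 2]
  [9, 4, 0, 6]
  [3, 7, 9, 0]

This is the Floyd-Warshall all-pairs shortest-path computation. For each intermediate vertex k = 0, 1, …, 3, update dist[i][j] ← min(dist[i][j], dist[i][k] + dist[k][j]). The final matrix gives, for each (i, j), the minimum total weight of any directed path from i to j (possibly empty when i = j).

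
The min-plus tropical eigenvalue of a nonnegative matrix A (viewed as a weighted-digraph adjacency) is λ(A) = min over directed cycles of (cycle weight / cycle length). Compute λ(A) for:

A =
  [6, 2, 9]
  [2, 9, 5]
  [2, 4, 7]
λ(A) = 2

Enumerate directed cycles and compute their means (weight / length). Sample:
  cycle 0 → 0: weight = 6, length = 1, mean = 6/1 ≈ 6.000
  cycle 1 → 1: weight = 9, length = 1, mean = 9/1 ≈ 9.000
  cycle 2 → 2: weight = 7, length = 1, mean = 7/1 ≈ 7.000
  cycle 0 → 1 → 0: weight = 4, length = 2, mean = 4/2 ≈ 2.000
  cycle 0 → 2 → 0: weight = 11, length = 2, mean = 11/2 ≈ 5.500
  cycle 1 → 0 → 1: weight = 4, length = 2, mean = 4/2 ≈ 2.000
Minimum mean = 2.000, attained e.g. along the cycle 0 → 1 → 0 with weight 4 and length 2. So λ(A) = 4/2 = 2.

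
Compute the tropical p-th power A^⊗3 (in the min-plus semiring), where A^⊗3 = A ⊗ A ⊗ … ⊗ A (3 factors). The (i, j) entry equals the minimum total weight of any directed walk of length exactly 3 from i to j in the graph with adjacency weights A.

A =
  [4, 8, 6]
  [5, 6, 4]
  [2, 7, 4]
A^⊗3 =
  [12, 16, 14]
  [10, 14, 12]
  [10, 14, 12]

Each entry (A^⊗3)_ij equals the minimum over all length-3 walks i = v_0 → v_1 → … → v_3 = j of Σ_t A[v_t][v_{t+1}]. For example, for (i, j) = (0, 2) we minimise over 9 possible intermediate vertex sequences; the minimum is 14, attained along the walk 0 → 0 → 0 → 2.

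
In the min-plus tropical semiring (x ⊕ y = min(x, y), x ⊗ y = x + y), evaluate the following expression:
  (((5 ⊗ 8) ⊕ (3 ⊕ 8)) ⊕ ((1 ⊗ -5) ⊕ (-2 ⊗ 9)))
(((5 ⊗ 8) ⊕ (3 ⊕ 8)) ⊕ ((1 ⊗ -5) ⊕ (-2 ⊗ 9))) = -4

Expand innermost to outermost. Recall ⊕ takes the minimum of its arguments and ⊗ takes their sum. Working out the expression (((5 ⊗ 8) ⊕ (3 ⊕ 8)) ⊕ ((1 ⊗ -5) ⊕ (-2 ⊗ 9))) gives -4.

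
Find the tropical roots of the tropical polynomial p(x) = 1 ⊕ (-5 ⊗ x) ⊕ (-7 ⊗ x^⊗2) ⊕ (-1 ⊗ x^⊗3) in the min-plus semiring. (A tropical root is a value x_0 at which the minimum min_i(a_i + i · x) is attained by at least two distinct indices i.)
Roots: {-6, 2, 6}

Each tropical root is a break point of the lower envelope of the lines y = a_i + i · x (there are 4 lines, with slopes 0, 1, ..., 3). Only the lines that attain the minimum somewhere contribute to roots; other lines are dominated. Here the surviving (envelope) indices are i = 3, i = 2, i = 1, i = 0.
Intersections between consecutive envelope lines give the roots: for adjacent envelope indices i < j the intersection is x = (a_i − a_j) / (j − i). Reading off the sorted break points: {-6, 2, 6}.
Verification: at each break x_0, at least two indices attain the minimum of min_i(a_i + i · x_0).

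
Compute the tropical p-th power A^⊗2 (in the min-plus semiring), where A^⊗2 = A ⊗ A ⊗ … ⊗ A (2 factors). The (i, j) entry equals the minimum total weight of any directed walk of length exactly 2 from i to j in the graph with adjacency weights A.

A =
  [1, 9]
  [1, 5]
A^⊗2 =
  [2, 10]
  [2, 10]

Each entry (A^⊗2)_ij equals the minimum over all length-2 walks i = v_0 → v_1 → … → v_2 = j of Σ_t A[v_t][v_{t+1}]. For example, for (i, j) = (0, 1) we minimise over 2 possible intermediate vertex sequences; the minimum is 10, attained along the walk 0 → 0 → 1.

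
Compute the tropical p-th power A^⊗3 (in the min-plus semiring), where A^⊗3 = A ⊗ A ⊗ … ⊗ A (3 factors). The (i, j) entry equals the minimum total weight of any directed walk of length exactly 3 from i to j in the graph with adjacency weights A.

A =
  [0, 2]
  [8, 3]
A^⊗3 =
  [0, 2]
  [8, 9]

Each entry (A^⊗3)_ij equals the minimum over all length-3 walks i = v_0 → v_1 → … → v_3 = j of Σ_t A[v_t][v_{t+1}]. For example, for (i, j) = (0, 1) we minimise over 4 possible intermediate vertex sequences; the minimum is 2, attained along the walk 0 → 0 → 0 → 1.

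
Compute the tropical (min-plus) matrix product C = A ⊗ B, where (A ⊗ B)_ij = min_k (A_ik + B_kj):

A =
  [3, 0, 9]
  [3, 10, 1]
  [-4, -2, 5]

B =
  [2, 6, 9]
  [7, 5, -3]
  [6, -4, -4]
A ⊗ B =
  [5, 5, -3]
  [5, -3, -3]
  [-2, 1, -5]

Apply the min-plus product entry-by-entry:
  C[0][0] = min over k of (A[0][0] + B[0][0] = 3 + 2 = 5, A[0][1] + B[1][0] = 0 + 7 = 7, A[0][2] + B[2][0] = 9 + 6 = 15) = 5 (attained at k = 0)
  C[0][1] = min over k of (A[0][0] + B[0][1] = 3 + 6 = 9, A[0][1] + B[1][1] = 0 + 5 = 5, A[0][2] + B[2][1] = 9 + -4 = 5) = 5 (attained at k = 1)
  C[0][2] = min over k of (A[0][0] + B[0][2] = 3 + 9 = 12, A[0][1] + B[1][2] = 0 + -3 = -3, A[0][2] + B[2][2] = 9 + -4 = 5) = -3 (attained at k = 1)
  C[1][0] = min over k of (A[1][0] + B[0][0] = 3 + 2 = 5, A[1][1] + B[1][0] = 10 + 7 = 17, A[1][2] + B[2][0] = 1 + 6 = 7) = 5 (attained at k = 0)
  C[1][1] = min over k of (A[1][0] + B[0][1] = 3 + 6 = 9, A[1][1] + B[1][1] = 10 + 5 = 15, A[1][2] + B[2][1] = 1 + -4 = -3) = -3 (attained at k = 2)
  C[1][2] = min over k of (A[1][0] + B[0][2] = 3 + 9 = 12, A[1][1] + B[1][2] = 10 + -3 = 7, A[1][2] + B[2][2] = 1 + -4 = -3) = -3 (attained at k = 2)
  C[2][0] = min over k of (A[2][0] + B[0][0] = -4 + 2 = -2, A[2][1] + B[1][0] = -2 + 7 = 5, A[2][2] + B[2][0] = 5 + 6 = 11) = -2 (attained at k = 0)
  C[2][1] = min over k of (A[2][0] + B[0][1] = -4 + 6 = 2, A[2][1] + B[1][1] = -2 + 5 = 3, A[2][2] + B[2][1] = 5 + -4 = 1) = 1 (attained at k = 2)
  C[2][2] = min over k of (A[2][0] + B[0][2] = -4 + 9 = 5, A[2][1] + B[1][2] = -2 + -3 = -5, A[2][2] + B[2][2] = 5 + -4 = 1) = -5 (attained at k = 1)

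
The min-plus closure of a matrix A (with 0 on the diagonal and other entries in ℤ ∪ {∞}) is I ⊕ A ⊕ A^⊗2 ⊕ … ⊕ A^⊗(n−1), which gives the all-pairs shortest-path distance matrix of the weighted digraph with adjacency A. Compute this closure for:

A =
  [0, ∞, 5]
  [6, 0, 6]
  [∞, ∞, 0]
Closure =
  [0, ∞, 5]
  [6, 0, 6]
  [∞, ∞, 0]

This is the Floyd-Warshall all-pairs shortest-path computation. For each intermediate vertex k = 0, 1, …, 2, update dist[i][j] ← min(dist[i][j], dist[i][k] + dist[k][j]). The final matrix gives, for each (i, j), the minimum total weight of any directed path from i to j (possibly empty when i = j).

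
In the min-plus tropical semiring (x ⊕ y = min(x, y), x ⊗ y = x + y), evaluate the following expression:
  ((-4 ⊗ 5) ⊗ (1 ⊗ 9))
((-4 ⊗ 5) ⊗ (1 ⊗ 9)) = 11

Expand innermost to outermost. Recall ⊕ takes the minimum of its arguments and ⊗ takes their sum. Working out the expression ((-4 ⊗ 5) ⊗ (1 ⊗ 9)) gives 11.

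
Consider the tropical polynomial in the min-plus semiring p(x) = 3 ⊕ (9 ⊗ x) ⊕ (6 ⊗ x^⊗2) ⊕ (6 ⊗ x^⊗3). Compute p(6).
p(6) = 3

A tropical monomial a ⊗ x^⊗i evaluates to a + i · x. Evaluating each term at x = 6:
  Term 0 contributes 3 + 0 · 6 = 3
  Term 1 contributes 9 + 1 · 6 = 15
  Term 2 contributes 6 + 2 · 6 = 18
  Term 3 contributes 6 + 3 · 6 = 24
p(6) = ⊕ of these = min[3, 15, 18, 24] = 3.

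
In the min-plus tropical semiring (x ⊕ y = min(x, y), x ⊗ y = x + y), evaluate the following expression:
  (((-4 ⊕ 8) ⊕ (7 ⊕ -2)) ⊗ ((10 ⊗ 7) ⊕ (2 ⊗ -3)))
(((-4 ⊕ 8) ⊕ (7 ⊕ -2)) ⊗ ((10 ⊗ 7) ⊕ (2 ⊗ -3))) = -5

Expand innermost to outermost. Recall ⊕ takes the minimum of its arguments and ⊗ takes their sum. Working out the expression (((-4 ⊕ 8) ⊕ (7 ⊕ -2)) ⊗ ((10 ⊗ 7) ⊕ (2 ⊗ -3))) gives -5.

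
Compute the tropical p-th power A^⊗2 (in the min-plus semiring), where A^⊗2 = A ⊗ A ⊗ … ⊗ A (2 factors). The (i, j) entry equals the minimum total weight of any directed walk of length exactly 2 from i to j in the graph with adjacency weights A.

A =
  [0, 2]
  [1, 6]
A^⊗2 =
  [0, 2]
  [1, 3]

Each entry (A^⊗2)_ij equals the minimum over all length-2 walks i = v_0 → v_1 → … → v_2 = j of Σ_t A[v_t][v_{t+1}]. For example, for (i, j) = (0, 1) we minimise over 2 possible intermediate vertex sequences; the minimum is 2, attained along the walk 0 → 0 → 1.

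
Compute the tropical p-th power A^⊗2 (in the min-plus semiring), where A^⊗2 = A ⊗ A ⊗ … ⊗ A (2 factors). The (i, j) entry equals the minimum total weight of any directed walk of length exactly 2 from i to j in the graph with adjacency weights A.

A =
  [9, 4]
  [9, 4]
A^⊗2 =
  [13, 8]
  [13, 8]

Each entry (A^⊗2)_ij equals the minimum over all length-2 walks i = v_0 → v_1 → … → v_2 = j of Σ_t A[v_t][v_{t+1}]. For example, for (i, j) = (0, 1) we minimise over 2 possible intermediate vertex sequences; the minimum is 8, attained along the walk 0 → 1 → 1.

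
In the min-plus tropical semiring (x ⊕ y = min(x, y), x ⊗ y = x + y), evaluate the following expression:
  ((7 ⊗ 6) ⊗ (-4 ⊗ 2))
((7 ⊗ 6) ⊗ (-4 ⊗ 2)) = 11

Expand innermost to outermost. Recall ⊕ takes the minimum of its arguments and ⊗ takes their sum. Working out the expression ((7 ⊗ 6) ⊗ (-4 ⊗ 2)) gives 11.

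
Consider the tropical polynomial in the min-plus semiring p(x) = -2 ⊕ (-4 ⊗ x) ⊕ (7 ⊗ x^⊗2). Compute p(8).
p(8) = -2

A tropical monomial a ⊗ x^⊗i evaluates to a + i · x. Evaluating each term at x = 8:
  Term 0 contributes -2 + 0 · 8 = -2
  Term 1 contributes -4 + 1 · 8 = 4
  Term 2 contributes 7 + 2 · 8 = 23
p(8) = ⊕ of these = min[-2, 4, 23] = -2.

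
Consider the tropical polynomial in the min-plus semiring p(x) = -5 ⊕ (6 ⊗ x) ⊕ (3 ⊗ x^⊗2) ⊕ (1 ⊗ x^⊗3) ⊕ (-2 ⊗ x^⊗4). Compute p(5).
p(5) = -5

A tropical monomial a ⊗ x^⊗i evaluates to a + i · x. Evaluating each term at x = 5:
  Term 0 contributes -5 + 0 · 5 = -5
  Term 1 contributes 6 + 1 · 5 = 11
  Term 2 contributes 3 + 2 · 5 = 13
  Term 3 contributes 1 + 3 · 5 = 16
  Term 4 contributes -2 + 4 · 5 = 18
p(5) = ⊕ of these = min[-5, 11, 13, 16, 18] = -5.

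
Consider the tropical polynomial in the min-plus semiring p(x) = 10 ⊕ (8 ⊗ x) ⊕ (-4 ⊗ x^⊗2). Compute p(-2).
p(-2) = -8

A tropical monomial a ⊗ x^⊗i evaluates to a + i · x. Evaluating each term at x = -2:
  Term 0 contributes 10 + 0 · -2 = 10
  Term 1 contributes 8 + 1 · -2 = 6
  Term 2 contributes -4 + 2 · -2 = -8
p(-2) = ⊕ of these = min[10, 6, -8] = -8.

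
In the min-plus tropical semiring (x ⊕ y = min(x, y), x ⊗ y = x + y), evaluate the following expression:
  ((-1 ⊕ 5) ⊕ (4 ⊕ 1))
((-1 ⊕ 5) ⊕ (4 ⊕ 1)) = -1

Expand innermost to outermost. Recall ⊕ takes the minimum of its arguments and ⊗ takes their sum. Working out the expression ((-1 ⊕ 5) ⊕ (4 ⊕ 1)) gives -1.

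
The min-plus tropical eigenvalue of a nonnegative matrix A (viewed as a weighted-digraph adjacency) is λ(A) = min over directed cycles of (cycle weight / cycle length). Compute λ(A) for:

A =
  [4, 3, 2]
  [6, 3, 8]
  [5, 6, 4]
λ(A) = 3

Enumerate directed cycles and compute their means (weight / length). Sample:
  cycle 0 → 0: weight = 4, length = 1, mean = 4/1 ≈ 4.000
  cycle 1 → 1: weight = 3, length = 1, mean = 3/1 ≈ 3.000
  cycle 2 → 2: weight = 4, length = 1, mean = 4/1 ≈ 4.000
  cycle 0 → 1 → 0: weight = 9, length = 2, mean = 9/2 ≈ 4.500
  cycle 0 → 2 → 0: weight = 7, length = 2, mean = 7/2 ≈ 3.500
  cycle 1 → 0 → 1: weight = 9, length = 2, mean = 9/2 ≈ 4.500
Minimum mean = 3.000, attained e.g. along the cycle 1 → 1 with weight 3 and length 1. So λ(A) = 3/1 = 3.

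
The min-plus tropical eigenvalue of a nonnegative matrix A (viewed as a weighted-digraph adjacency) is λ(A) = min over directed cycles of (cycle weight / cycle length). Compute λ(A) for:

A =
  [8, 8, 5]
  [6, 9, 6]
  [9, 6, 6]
λ(A) = 17/3

Enumerate directed cycles and compute their means (weight / length). Sample:
  cycle 0 → 0: weight = 8, length = 1, mean = 8/1 ≈ 8.000
  cycle 1 → 1: weight = 9, length = 1, mean = 9/1 ≈ 9.000
  cycle 2 → 2: weight = 6, length = 1, mean = 6/1 ≈ 6.000
  cycle 0 → 1 → 0: weight = 14, length = 2, mean = 14/2 ≈ 7.000
  cycle 0 → 2 → 0: weight = 14, length = 2, mean = 14/2 ≈ 7.000
  cycle 1 → 0 → 1: weight = 14, length = 2, mean = 14/2 ≈ 7.000
Minimum mean = 5.667, attained e.g. along the cycle 0 → 2 → 1 → 0 with weight 17 and length 3. So λ(A) = 17/3 = 17/3.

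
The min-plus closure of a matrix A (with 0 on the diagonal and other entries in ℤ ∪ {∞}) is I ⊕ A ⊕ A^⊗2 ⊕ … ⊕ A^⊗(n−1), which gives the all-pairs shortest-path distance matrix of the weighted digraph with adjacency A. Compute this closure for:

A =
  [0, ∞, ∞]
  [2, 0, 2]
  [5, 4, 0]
Closure =
  [0, ∞, ∞]
  [2, 0, 2]
  [5, 4, 0]

This is the Floyd-Warshall all-pairs shortest-path computation. For each intermediate vertex k = 0, 1, …, 2, update dist[i][j] ← min(dist[i][j], dist[i][k] + dist[k][j]). The final matrix gives, for each (i, j), the minimum total weight of any directed path from i to j (possibly empty when i = j).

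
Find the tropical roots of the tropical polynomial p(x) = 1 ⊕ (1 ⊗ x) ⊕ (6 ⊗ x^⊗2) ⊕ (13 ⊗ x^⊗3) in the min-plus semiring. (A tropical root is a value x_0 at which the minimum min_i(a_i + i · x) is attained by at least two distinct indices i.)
Roots: {-7, -5, 0}

Each tropical root is a break point of the lower envelope of the lines y = a_i + i · x (there are 4 lines, with slopes 0, 1, ..., 3). Only the lines that attain the minimum somewhere contribute to roots; other lines are dominated. Here the surviving (envelope) indices are i = 3, i = 2, i = 1, i = 0.
Intersections between consecutive envelope lines give the roots: for adjacent envelope indices i < j the intersection is x = (a_i − a_j) / (j − i). Reading off the sorted break points: {-7, -5, 0}.
Verification: at each break x_0, at least two indices attain the minimum of min_i(a_i + i · x_0).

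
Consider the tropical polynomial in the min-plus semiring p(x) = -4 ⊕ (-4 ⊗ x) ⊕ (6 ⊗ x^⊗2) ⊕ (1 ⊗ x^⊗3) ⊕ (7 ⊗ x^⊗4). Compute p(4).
p(4) = -4

A tropical monomial a ⊗ x^⊗i evaluates to a + i · x. Evaluating each term at x = 4:
  Term 0 contributes -4 + 0 · 4 = -4
  Term 1 contributes -4 + 1 · 4 = 0
  Term 2 contributes 6 + 2 · 4 = 14
  Term 3 contributes 1 + 3 · 4 = 13
  Term 4 contributes 7 + 4 · 4 = 23
p(4) = ⊕ of these = min[-4, 0, 14, 13, 23] = -4.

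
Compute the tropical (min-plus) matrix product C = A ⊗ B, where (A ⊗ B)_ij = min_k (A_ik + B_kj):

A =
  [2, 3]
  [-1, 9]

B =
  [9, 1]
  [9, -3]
A ⊗ B =
  [11, 0]
  [8, 0]

Apply the min-plus product entry-by-entry:
  C[0][0] = min over k of (A[0][0] + B[0][0] = 2 + 9 = 11, A[0][1] + B[1][0] = 3 + 9 = 12) = 11 (attained at k = 0)
  C[0][1] = min over k of (A[0][0] + B[0][1] = 2 + 1 = 3, A[0][1] + B[1][1] = 3 + -3 = 0) = 0 (attained at k = 1)
  C[1][0] = min over k of (A[1][0] + B[0][0] = -1 + 9 = 8, A[1][1] + B[1][0] = 9 + 9 = 18) = 8 (attained at k = 0)
  C[1][1] = min over k of (A[1][0] + B[0][1] = -1 + 1 = 0, A[1][1] + B[1][1] = 9 + -3 = 6) = 0 (attained at k = 0)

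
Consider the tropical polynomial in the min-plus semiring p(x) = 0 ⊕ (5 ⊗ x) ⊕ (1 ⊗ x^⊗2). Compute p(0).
p(0) = 0

A tropical monomial a ⊗ x^⊗i evaluates to a + i · x. Evaluating each term at x = 0:
  Term 0 contributes 0 + 0 · 0 = 0
  Term 1 contributes 5 + 1 · 0 = 5
  Term 2 contributes 1 + 2 · 0 = 1
p(0) = ⊕ of these = min[0, 5, 1] = 0.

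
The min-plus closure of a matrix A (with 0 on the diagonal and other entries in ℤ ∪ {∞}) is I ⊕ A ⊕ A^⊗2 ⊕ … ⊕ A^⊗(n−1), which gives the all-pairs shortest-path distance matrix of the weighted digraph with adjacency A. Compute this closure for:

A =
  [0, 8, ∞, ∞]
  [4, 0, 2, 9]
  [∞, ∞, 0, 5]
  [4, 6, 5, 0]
Closure =
  [0, 8, 10, 15]
  [4, 0, 2, 7]
  [9, 11, 0, 5]
  [4, 6, 5, 0]

This is the Floyd-Warshall all-pairs shortest-path computation. For each intermediate vertex k = 0, 1, …, 3, update dist[i][j] ← min(dist[i][j], dist[i][k] + dist[k][j]). The final matrix gives, for each (i, j), the minimum total weight of any directed path from i to j (possibly empty when i = j).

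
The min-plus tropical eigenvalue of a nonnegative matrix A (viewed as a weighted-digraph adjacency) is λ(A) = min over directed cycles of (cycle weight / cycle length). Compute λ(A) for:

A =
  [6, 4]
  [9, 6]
λ(A) = 6

Enumerate directed cycles and compute their means (weight / length). Sample:
  cycle 0 → 0: weight = 6, length = 1, mean = 6/1 ≈ 6.000
  cycle 1 → 1: weight = 6, length = 1, mean = 6/1 ≈ 6.000
  cycle 0 → 1 → 0: weight = 13, length = 2, mean = 13/2 ≈ 6.500
  cycle 1 → 0 → 1: weight = 13, length = 2, mean = 13/2 ≈ 6.500
Minimum mean = 6.000, attained e.g. along the cycle 0 → 0 with weight 6 and length 1. So λ(A) = 6/1 = 6.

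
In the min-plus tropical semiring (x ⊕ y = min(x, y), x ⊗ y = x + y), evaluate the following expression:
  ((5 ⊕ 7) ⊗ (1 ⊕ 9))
((5 ⊕ 7) ⊗ (1 ⊕ 9)) = 6

Expand innermost to outermost. Recall ⊕ takes the minimum of its arguments and ⊗ takes their sum. Working out the expression ((5 ⊕ 7) ⊗ (1 ⊕ 9)) gives 6.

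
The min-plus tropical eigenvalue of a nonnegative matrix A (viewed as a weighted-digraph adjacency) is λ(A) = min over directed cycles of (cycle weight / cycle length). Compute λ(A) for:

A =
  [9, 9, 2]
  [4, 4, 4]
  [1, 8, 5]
λ(A) = 3/2

Enumerate directed cycles and compute their means (weight / length). Sample:
  cycle 0 → 0: weight = 9, length = 1, mean = 9/1 ≈ 9.000
  cycle 1 → 1: weight = 4, length = 1, mean = 4/1 ≈ 4.000
  cycle 2 → 2: weight = 5, length = 1, mean = 5/1 ≈ 5.000
  cycle 0 → 1 → 0: weight = 13, length = 2, mean = 13/2 ≈ 6.500
  cycle 0 → 2 → 0: weight = 3, length = 2, mean = 3/2 ≈ 1.500
  cycle 1 → 0 → 1: weight = 13, length = 2, mean = 13/2 ≈ 6.500
Minimum mean = 1.500, attained e.g. along the cycle 0 → 2 → 0 with weight 3 and length 2. So λ(A) = 3/2 = 3/2.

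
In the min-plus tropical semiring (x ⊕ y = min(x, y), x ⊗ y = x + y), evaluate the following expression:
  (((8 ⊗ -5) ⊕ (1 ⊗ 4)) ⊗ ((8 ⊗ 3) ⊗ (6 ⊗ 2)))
(((8 ⊗ -5) ⊕ (1 ⊗ 4)) ⊗ ((8 ⊗ 3) ⊗ (6 ⊗ 2))) = 22

Expand innermost to outermost. Recall ⊕ takes the minimum of its arguments and ⊗ takes their sum. Working out the expression (((8 ⊗ -5) ⊕ (1 ⊗ 4)) ⊗ ((8 ⊗ 3) ⊗ (6 ⊗ 2))) gives 22.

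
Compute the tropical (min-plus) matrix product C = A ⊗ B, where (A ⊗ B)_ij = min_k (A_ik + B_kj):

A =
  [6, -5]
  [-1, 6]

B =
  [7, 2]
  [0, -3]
A ⊗ B =
  [-5, -8]
  [6, 1]

Apply the min-plus product entry-by-entry:
  C[0][0] = min over k of (A[0][0] + B[0][0] = 6 + 7 = 13, A[0][1] + B[1][0] = -5 + 0 = -5) = -5 (attained at k = 1)
  C[0][1] = min over k of (A[0][0] + B[0][1] = 6 + 2 = 8, A[0][1] + B[1][1] = -5 + -3 = -8) = -8 (attained at k = 1)
  C[1][0] = min over k of (A[1][0] + B[0][0] = -1 + 7 = 6, A[1][1] + B[1][0] = 6 + 0 = 6) = 6 (attained at k = 0)
  C[1][1] = min over k of (A[1][0] + B[0][1] = -1 + 2 = 1, A[1][1] + B[1][1] = 6 + -3 = 3) = 1 (attained at k = 0)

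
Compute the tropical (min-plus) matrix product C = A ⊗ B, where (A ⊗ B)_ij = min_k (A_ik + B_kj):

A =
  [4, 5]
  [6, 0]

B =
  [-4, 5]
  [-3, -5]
A ⊗ B =
  [0, 0]
  [-3, -5]

Apply the min-plus product entry-by-entry:
  C[0][0] = min over k of (A[0][0] + B[0][0] = 4 + -4 = 0, A[0][1] + B[1][0] = 5 + -3 = 2) = 0 (attained at k = 0)
  C[0][1] = min over k of (A[0][0] + B[0][1] = 4 + 5 = 9, A[0][1] + B[1][1] = 5 + -5 = 0) = 0 (attained at k = 1)
  C[1][0] = min over k of (A[1][0] + B[0][0] = 6 + -4 = 2, A[1][1] + B[1][0] = 0 + -3 = -3) = -3 (attained at k = 1)
  C[1][1] = min over k of (A[1][0] + B[0][1] = 6 + 5 = 11, A[1][1] + B[1][1] = 0 + -5 = -5) = -5 (attained at k = 1)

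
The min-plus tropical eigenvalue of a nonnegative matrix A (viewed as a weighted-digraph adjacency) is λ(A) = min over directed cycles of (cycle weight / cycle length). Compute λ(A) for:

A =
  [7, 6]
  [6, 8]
λ(A) = 6

Enumerate directed cycles and compute their means (weight / length). Sample:
  cycle 0 → 0: weight = 7, length = 1, mean = 7/1 ≈ 7.000
  cycle 1 → 1: weight = 8, length = 1, mean = 8/1 ≈ 8.000
  cycle 0 → 1 → 0: weight = 12, length = 2, mean = 12/2 ≈ 6.000
  cycle 1 → 0 → 1: weight = 12, length = 2, mean = 12/2 ≈ 6.000
Minimum mean = 6.000, attained e.g. along the cycle 0 → 1 → 0 with weight 12 and length 2. So λ(A) = 12/2 = 6.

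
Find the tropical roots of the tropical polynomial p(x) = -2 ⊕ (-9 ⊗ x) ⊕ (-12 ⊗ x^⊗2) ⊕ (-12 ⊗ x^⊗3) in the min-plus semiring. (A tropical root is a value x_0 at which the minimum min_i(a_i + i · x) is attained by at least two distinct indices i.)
Roots: {0, 3, 7}

Each tropical root is a break point of the lower envelope of the lines y = a_i + i · x (there are 4 lines, with slopes 0, 1, ..., 3). Only the lines that attain the minimum somewhere contribute to roots; other lines are dominated. Here the surviving (envelope) indices are i = 3, i = 2, i = 1, i = 0.
Intersections between consecutive envelope lines give the roots: for adjacent envelope indices i < j the intersection is x = (a_i − a_j) / (j − i). Reading off the sorted break points: {0, 3, 7}.
Verification: at each break x_0, at least two indices attain the minimum of min_i(a_i + i · x_0).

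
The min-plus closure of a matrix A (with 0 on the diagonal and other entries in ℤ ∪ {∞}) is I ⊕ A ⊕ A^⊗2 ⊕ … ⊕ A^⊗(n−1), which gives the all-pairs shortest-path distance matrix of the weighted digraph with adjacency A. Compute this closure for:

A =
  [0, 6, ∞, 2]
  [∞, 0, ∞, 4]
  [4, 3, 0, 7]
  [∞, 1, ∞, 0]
Closure =
  [0, 3, ∞, 2]
  [∞, 0, ∞, 4]
  [4, 3, 0, 6]
  [∞, 1, ∞, 0]

This is the Floyd-Warshall all-pairs shortest-path computation. For each intermediate vertex k = 0, 1, …, 3, update dist[i][j] ← min(dist[i][j], dist[i][k] + dist[k][j]). The final matrix gives, for each (i, j), the minimum total weight of any directed path from i to j (possibly empty when i = j).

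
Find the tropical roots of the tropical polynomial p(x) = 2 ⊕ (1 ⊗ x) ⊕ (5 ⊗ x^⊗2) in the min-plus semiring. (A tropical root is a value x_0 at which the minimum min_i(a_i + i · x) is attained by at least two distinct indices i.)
Roots: {-4, 1}

Each tropical root is a break point of the lower envelope of the lines y = a_i + i · x (there are 3 lines, with slopes 0, 1, ..., 2). Only the lines that attain the minimum somewhere contribute to roots; other lines are dominated. Here the surviving (envelope) indices are i = 2, i = 1, i = 0.
Intersections between consecutive envelope lines give the roots: for adjacent envelope indices i < j the intersection is x = (a_i − a_j) / (j − i). Reading off the sorted break points: {-4, 1}.
Verification: at each break x_0, at least two indices attain the minimum of min_i(a_i + i · x_0).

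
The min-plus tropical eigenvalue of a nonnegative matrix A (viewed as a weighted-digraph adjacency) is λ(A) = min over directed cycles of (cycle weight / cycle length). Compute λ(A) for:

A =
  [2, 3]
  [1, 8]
λ(A) = 2

Enumerate directed cycles and compute their means (weight / length). Sample:
  cycle 0 → 0: weight = 2, length = 1, mean = 2/1 ≈ 2.000
  cycle 1 → 1: weight = 8, length = 1, mean = 8/1 ≈ 8.000
  cycle 0 → 1 → 0: weight = 4, length = 2, mean = 4/2 ≈ 2.000
  cycle 1 → 0 → 1: weight = 4, length = 2, mean = 4/2 ≈ 2.000
Minimum mean = 2.000, attained e.g. along the cycle 0 → 0 with weight 2 and length 1. So λ(A) = 2/1 = 2.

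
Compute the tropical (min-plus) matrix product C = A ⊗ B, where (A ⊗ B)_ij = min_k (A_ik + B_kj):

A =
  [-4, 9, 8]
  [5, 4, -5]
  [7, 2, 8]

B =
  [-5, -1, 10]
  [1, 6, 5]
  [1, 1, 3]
A ⊗ B =
  [-9, -5, 6]
  [-4, -4, -2]
  [2, 6, 7]

Apply the min-plus product entry-by-entry:
  C[0][0] = min over k of (A[0][0] + B[0][0] = -4 + -5 = -9, A[0][1] + B[1][0] = 9 + 1 = 10, A[0][2] + B[2][0] = 8 + 1 = 9) = -9 (attained at k = 0)
  C[0][1] = min over k of (A[0][0] + B[0][1] = -4 + -1 = -5, A[0][1] + B[1][1] = 9 + 6 = 15, A[0][2] + B[2][1] = 8 + 1 = 9) = -5 (attained at k = 0)
  C[0][2] = min over k of (A[0][0] + B[0][2] = -4 + 10 = 6, A[0][1] + B[1][2] = 9 + 5 = 14, A[0][2] + B[2][2] = 8 + 3 = 11) = 6 (attained at k = 0)
  C[1][0] = min over k of (A[1][0] + B[0][0] = 5 + -5 = 0, A[1][1] + B[1][0] = 4 + 1 = 5, A[1][2] + B[2][0] = -5 + 1 = -4) = -4 (attained at k = 2)
  C[1][1] = min over k of (A[1][0] + B[0][1] = 5 + -1 = 4, A[1][1] + B[1][1] = 4 + 6 = 10, A[1][2] + B[2][1] = -5 + 1 = -4) = -4 (attained at k = 2)
  C[1][2] = min over k of (A[1][0] + B[0][2] = 5 + 10 = 15, A[1][1] + B[1][2] = 4 + 5 = 9, A[1][2] + B[2][2] = -5 + 3 = -2) = -2 (attained at k = 2)
  C[2][0] = min over k of (A[2][0] + B[0][0] = 7 + -5 = 2, A[2][1] + B[1][0] = 2 + 1 = 3, A[2][2] + B[2][0] = 8 + 1 = 9) = 2 (attained at k = 0)
  C[2][1] = min over k of (A[2][0] + B[0][1] = 7 + -1 = 6, A[2][1] + B[1][1] = 2 + 6 = 8, A[2][2] + B[2][1] = 8 + 1 = 9) = 6 (attained at k = 0)
  C[2][2] = min over k of (A[2][0] + B[0][2] = 7 + 10 = 17, A[2][1] + B[1][2] = 2 + 5 = 7, A[2][2] + B[2][2] = 8 + 3 = 11) = 7 (attained at k = 1)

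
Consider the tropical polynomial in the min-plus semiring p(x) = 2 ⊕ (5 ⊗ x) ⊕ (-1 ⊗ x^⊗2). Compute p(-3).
p(-3) = -7

A tropical monomial a ⊗ x^⊗i evaluates to a + i · x. Evaluating each term at x = -3:
  Term 0 contributes 2 + 0 · -3 = 2
  Term 1 contributes 5 + 1 · -3 = 2
  Term 2 contributes -1 + 2 · -3 = -7
p(-3) = ⊕ of these = min[2, 2, -7] = -7.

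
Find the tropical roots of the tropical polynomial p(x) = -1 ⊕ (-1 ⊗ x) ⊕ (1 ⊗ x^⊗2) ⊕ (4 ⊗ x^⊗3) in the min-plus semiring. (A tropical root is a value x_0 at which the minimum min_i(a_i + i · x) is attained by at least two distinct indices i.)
Roots: {-3, -2, 0}

Each tropical root is a break point of the lower envelope of the lines y = a_i + i · x (there are 4 lines, with slopes 0, 1, ..., 3). Only the lines that attain the minimum somewhere contribute to roots; other lines are dominated. Here the surviving (envelope) indices are i = 3, i = 2, i = 1, i = 0.
Intersections between consecutive envelope lines give the roots: for adjacent envelope indices i < j the intersection is x = (a_i − a_j) / (j − i). Reading off the sorted break points: {-3, -2, 0}.
Verification: at each break x_0, at least two indices attain the minimum of min_i(a_i + i · x_0).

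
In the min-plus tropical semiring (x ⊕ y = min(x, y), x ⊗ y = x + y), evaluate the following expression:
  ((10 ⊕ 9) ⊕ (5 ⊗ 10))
((10 ⊕ 9) ⊕ (5 ⊗ 10)) = 9

Expand innermost to outermost. Recall ⊕ takes the minimum of its arguments and ⊗ takes their sum. Working out the expression ((10 ⊕ 9) ⊕ (5 ⊗ 10)) gives 9.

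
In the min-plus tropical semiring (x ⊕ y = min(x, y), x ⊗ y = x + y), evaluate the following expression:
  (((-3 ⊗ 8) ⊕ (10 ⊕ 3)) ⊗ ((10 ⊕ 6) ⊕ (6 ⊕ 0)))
(((-3 ⊗ 8) ⊕ (10 ⊕ 3)) ⊗ ((10 ⊕ 6) ⊕ (6 ⊕ 0))) = 3

Expand innermost to outermost. Recall ⊕ takes the minimum of its arguments and ⊗ takes their sum. Working out the expression (((-3 ⊗ 8) ⊕ (10 ⊕ 3)) ⊗ ((10 ⊕ 6) ⊕ (6 ⊕ 0))) gives 3.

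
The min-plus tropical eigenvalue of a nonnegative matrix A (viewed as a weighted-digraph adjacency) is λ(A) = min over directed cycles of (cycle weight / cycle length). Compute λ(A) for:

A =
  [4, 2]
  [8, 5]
λ(A) = 4

Enumerate directed cycles and compute their means (weight / length). Sample:
  cycle 0 → 0: weight = 4, length = 1, mean = 4/1 ≈ 4.000
  cycle 1 → 1: weight = 5, length = 1, mean = 5/1 ≈ 5.000
  cycle 0 → 1 → 0: weight = 10, length = 2, mean = 10/2 ≈ 5.000
  cycle 1 → 0 → 1: weight = 10, length = 2, mean = 10/2 ≈ 5.000
Minimum mean = 4.000, attained e.g. along the cycle 0 → 0 with weight 4 and length 1. So λ(A) = 4/1 = 4.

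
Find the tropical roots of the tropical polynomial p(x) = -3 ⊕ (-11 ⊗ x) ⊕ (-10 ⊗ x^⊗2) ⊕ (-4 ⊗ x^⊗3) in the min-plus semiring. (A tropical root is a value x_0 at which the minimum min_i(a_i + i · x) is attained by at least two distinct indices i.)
Roots: {-6, -1, 8}

Each tropical root is a break point of the lower envelope of the lines y = a_i + i · x (there are 4 lines, with slopes 0, 1, ..., 3). Only the lines that attain the minimum somewhere contribute to roots; other lines are dominated. Here the surviving (envelope) indices are i = 3, i = 2, i = 1, i = 0.
Intersections between consecutive envelope lines give the roots: for adjacent envelope indices i < j the intersection is x = (a_i − a_j) / (j − i). Reading off the sorted break points: {-6, -1, 8}.
Verification: at each break x_0, at least two indices attain the minimum of min_i(a_i + i · x_0).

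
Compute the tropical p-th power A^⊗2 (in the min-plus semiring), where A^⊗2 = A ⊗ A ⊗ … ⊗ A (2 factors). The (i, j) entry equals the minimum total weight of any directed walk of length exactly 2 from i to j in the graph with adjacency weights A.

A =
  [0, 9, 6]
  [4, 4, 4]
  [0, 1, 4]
A^⊗2 =
  [0, 7, 6]
  [4, 5, 8]
  [0, 5, 5]

Each entry (A^⊗2)_ij equals the minimum over all length-2 walks i = v_0 → v_1 → … → v_2 = j of Σ_t A[v_t][v_{t+1}]. For example, for (i, j) = (0, 2) we minimise over 3 possible intermediate vertex sequences; the minimum is 6, attained along the walk 0 → 0 → 2.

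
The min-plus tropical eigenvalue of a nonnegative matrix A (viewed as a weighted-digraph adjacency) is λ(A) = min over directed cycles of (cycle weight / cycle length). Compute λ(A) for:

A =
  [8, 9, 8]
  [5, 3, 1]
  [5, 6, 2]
λ(A) = 2

Enumerate directed cycles and compute their means (weight / length). Sample:
  cycle 0 → 0: weight = 8, length = 1, mean = 8/1 ≈ 8.000
  cycle 1 → 1: weight = 3, length = 1, mean = 3/1 ≈ 3.000
  cycle 2 → 2: weight = 2, length = 1, mean = 2/1 ≈ 2.000
  cycle 0 → 1 → 0: weight = 14, length = 2, mean = 14/2 ≈ 7.000
  cycle 0 → 2 → 0: weight = 13, length = 2, mean = 13/2 ≈ 6.500
  cycle 1 → 0 → 1: weight = 14, length = 2, mean = 14/2 ≈ 7.000
Minimum mean = 2.000, attained e.g. along the cycle 2 → 2 with weight 2 and length 1. So λ(A) = 2/1 = 2.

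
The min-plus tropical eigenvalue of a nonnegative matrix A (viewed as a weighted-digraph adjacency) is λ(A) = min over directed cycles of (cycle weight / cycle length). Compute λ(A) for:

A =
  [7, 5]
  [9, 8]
λ(A) = 7

Enumerate directed cycles and compute their means (weight / length). Sample:
  cycle 0 → 0: weight = 7, length = 1, mean = 7/1 ≈ 7.000
  cycle 1 → 1: weight = 8, length = 1, mean = 8/1 ≈ 8.000
  cycle 0 → 1 → 0: weight = 14, length = 2, mean = 14/2 ≈ 7.000
  cycle 1 → 0 → 1: weight = 14, length = 2, mean = 14/2 ≈ 7.000
Minimum mean = 7.000, attained e.g. along the cycle 0 → 0 with weight 7 and length 1. So λ(A) = 7/1 = 7.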